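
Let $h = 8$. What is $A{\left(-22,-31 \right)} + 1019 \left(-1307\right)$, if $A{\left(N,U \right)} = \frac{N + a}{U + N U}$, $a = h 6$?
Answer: $- \frac{867023257}{651} \approx -1.3318 \cdot 10^{6}$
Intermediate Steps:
$a = 48$ ($a = 8 \cdot 6 = 48$)
$A{\left(N,U \right)} = \frac{48 + N}{U + N U}$ ($A{\left(N,U \right)} = \frac{N + 48}{U + N U} = \frac{48 + N}{U + N U}$)
$A{\left(-22,-31 \right)} + 1019 \left(-1307\right) = \frac{48 - 22}{\left(-31\right) \left(1 - 22\right)} + 1019 \left(-1307\right) = \left(- \frac{1}{31}\right) \frac{1}{-21} \cdot 26 - 1331833 = \left(- \frac{1}{31}\right) \left(- \frac{1}{21}\right) 26 - 1331833 = \frac{26}{651} - 1331833 = - \frac{867023257}{651}$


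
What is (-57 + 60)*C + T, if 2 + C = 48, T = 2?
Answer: 140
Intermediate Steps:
C = 46 (C = -2 + 48 = 46)
(-57 + 60)*C + T = (-57 + 60)*46 + 2 = 3*46 + 2 = 138 + 2 = 140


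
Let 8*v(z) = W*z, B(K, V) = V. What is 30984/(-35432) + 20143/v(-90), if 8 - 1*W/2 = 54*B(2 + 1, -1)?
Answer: -94616182/6178455 ≈ -15.314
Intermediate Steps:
W = 124 (W = 16 - 108*(-1) = 16 - 2*(-54) = 16 + 108 = 124)
v(z) = 31*z/2 (v(z) = (124*z)/8 = 31*z/2)
30984/(-35432) + 20143/v(-90) = 30984/(-35432) + 20143/(((31/2)*(-90))) = 30984*(-1/35432) + 20143/(-1395) = -3873/4429 + 20143*(-1/1395) = -3873/4429 - 20143/1395 = -94616182/6178455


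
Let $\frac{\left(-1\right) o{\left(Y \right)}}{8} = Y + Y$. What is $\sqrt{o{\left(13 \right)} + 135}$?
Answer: $i \sqrt{73} \approx 8.544 i$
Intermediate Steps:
$o{\left(Y \right)} = - 16 Y$ ($o{\left(Y \right)} = - 8 \left(Y + Y\right) = - 8 \cdot 2 Y = - 16 Y$)
$\sqrt{o{\left(13 \right)} + 135} = \sqrt{\left(-16\right) 13 + 135} = \sqrt{-208 + 135} = \sqrt{-73} = i \sqrt{73}$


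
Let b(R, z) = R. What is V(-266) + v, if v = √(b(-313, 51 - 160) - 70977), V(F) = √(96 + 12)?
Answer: 6*√3 + I*√71290 ≈ 10.392 + 267.0*I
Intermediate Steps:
V(F) = 6*√3 (V(F) = √108 = 6*√3)
v = I*√71290 (v = √(-313 - 70977) = √(-71290) = I*√71290 ≈ 267.0*I)
V(-266) + v = 6*√3 + I*√71290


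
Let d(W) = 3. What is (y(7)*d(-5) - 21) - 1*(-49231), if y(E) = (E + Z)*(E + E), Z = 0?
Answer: 49504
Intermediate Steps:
y(E) = 2*E**2 (y(E) = (E + 0)*(E + E) = E*(2*E) = 2*E**2)
(y(7)*d(-5) - 21) - 1*(-49231) = ((2*7**2)*3 - 21) - 1*(-49231) = ((2*49)*3 - 21) + 49231 = (98*3 - 21) + 49231 = (294 - 21) + 49231 = 273 + 49231 = 49504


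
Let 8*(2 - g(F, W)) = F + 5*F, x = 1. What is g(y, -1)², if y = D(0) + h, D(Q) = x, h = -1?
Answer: 4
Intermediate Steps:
D(Q) = 1
y = 0 (y = 1 - 1 = 0)
g(F, W) = 2 - 3*F/4 (g(F, W) = 2 - (F + 5*F)/8 = 2 - 3*F/4)
g(y, -1)² = (2 - ¾*0)² = (2 + 0)² = 2² = 4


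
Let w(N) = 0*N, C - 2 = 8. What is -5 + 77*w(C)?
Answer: -5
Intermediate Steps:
C = 10 (C = 2 + 8 = 10)
w(N) = 0
-5 + 77*w(C) = -5 + 77*0 = -5 + 0 = -5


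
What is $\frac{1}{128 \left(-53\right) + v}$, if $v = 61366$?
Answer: $\frac{1}{54582} \approx 1.8321 \cdot 10^{-5}$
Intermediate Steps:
$\frac{1}{128 \left(-53\right) + v} = \frac{1}{128 \left(-53\right) + 61366} = \frac{1}{-6784 + 61366} = \frac{1}{54582}$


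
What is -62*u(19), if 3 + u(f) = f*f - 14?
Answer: -21328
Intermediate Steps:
u(f) = -17 + f**2 (u(f) = -3 + (f*f - 14) = -3 + (f**2 - 14) = -3 + (-14 + f**2) = -17 + f**2)
-62*u(19) = -62*(-17 + 19**2) = -62*(-17 + 361) = -62*344 = -21328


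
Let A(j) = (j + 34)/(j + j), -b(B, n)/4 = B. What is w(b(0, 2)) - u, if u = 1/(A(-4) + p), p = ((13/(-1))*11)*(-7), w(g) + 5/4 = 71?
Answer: 1112915/15956 ≈ 69.749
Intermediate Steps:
b(B, n) = -4*B
A(j) = (34 + j)/(2*j) (A(j) = (34 + j)/((2*j)) = (34 + j)*(1/(2*j)) = (34 + j)/(2*j))
w(g) = 279/4 (w(g) = -5/4 + 71 = 279/4)
p = 1001 (p = ((13*(-1))*11)*(-7) = -13*11*(-7) = -143*(-7) = 1001)
u = 4/3989 (u = 1/((1/2)*(34 - 4)/(-4) + 1001) = 1/((1/2)*(-1/4)*30 + 1001) = 1/(-15/4 + 1001) = 1/(3989/4) = 4/3989 ≈ 0.0010028)
w(b(0, 2)) - u = 279/4 - 1*4/3989 = 279/4 - 4/3989 = 1112915/15956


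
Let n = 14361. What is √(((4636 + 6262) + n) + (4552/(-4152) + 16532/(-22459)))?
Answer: 4*√214476744433551135/11656221 ≈ 158.93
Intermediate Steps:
√(((4636 + 6262) + n) + (4552/(-4152) + 16532/(-22459))) = √(((4636 + 6262) + 14361) + (4552/(-4152) + 16532/(-22459))) = √((10898 + 14361) + (4552*(-1/4152) + 16532*(-1/22459))) = √(25259 + (-569/519 - 16532/22459)) = √(25259 - 21359279/11656221) = √(294403126960/11656221) = 4*√214476744433551135/11656221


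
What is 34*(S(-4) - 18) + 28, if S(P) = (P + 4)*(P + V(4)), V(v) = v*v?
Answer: -584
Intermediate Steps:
V(v) = v²
S(P) = (4 + P)*(16 + P) (S(P) = (P + 4)*(P + 4²) = (4 + P)*(P + 16) = (4 + P)*(16 + P))
34*(S(-4) - 18) + 28 = 34*((64 + (-4)² + 20*(-4)) - 18) + 28 = 34*((64 + 16 - 80) - 18) + 28 = 34*(0 - 18) + 28 = 34*(-18) + 28 = -612 + 28 = -584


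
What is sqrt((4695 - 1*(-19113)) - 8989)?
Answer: sqrt(14819) ≈ 121.73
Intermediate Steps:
sqrt((4695 - 1*(-19113)) - 8989) = sqrt((4695 + 19113) - 8989) = sqrt(23808 - 8989) = sqrt(14819)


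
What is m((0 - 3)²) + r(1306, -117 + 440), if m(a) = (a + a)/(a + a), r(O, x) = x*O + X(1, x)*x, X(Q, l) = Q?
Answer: 422162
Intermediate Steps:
r(O, x) = x + O*x (r(O, x) = x*O + 1*x = O*x + x = x + O*x)
m(a) = 1 (m(a) = (2*a)/((2*a)) = (2*a)*(1/(2*a)) = 1)
m((0 - 3)²) + r(1306, -117 + 440) = 1 + (-117 + 440)*(1 + 1306) = 1 + 323*1307 = 1 + 422161 = 422162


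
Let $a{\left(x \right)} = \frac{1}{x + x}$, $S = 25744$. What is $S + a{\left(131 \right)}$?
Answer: $\frac{6744929}{262} \approx 25744.0$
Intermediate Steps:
$a{\left(x \right)} = \frac{1}{2 x}$
$S + a{\left(131 \right)} = 25744 + \frac{1}{2 \cdot 131} = 25744 + \frac{1}{2} \cdot \frac{1}{131} = 25744 + \frac{1}{262} = \frac{6744929}{262}$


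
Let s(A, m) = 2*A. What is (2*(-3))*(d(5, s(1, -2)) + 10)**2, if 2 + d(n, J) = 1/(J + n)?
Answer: -19494/49 ≈ -397.84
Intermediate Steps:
d(n, J) = -2 + 1/(J + n)
(2*(-3))*(d(5, s(1, -2)) + 10)**2 = (2*(-3))*((1 - 4 - 2*5)/(2*1 + 5) + 10)**2 = -6*((1 - 2*2 - 10)/(2 + 5) + 10)**2 = -6*((1 - 4 - 10)/7 + 10)**2 = -6*((1/7)*(-13) + 10)**2 = -6*(-13/7 + 10)**2 = -6*(57/7)**2 = -6*3249/49 = -19494/49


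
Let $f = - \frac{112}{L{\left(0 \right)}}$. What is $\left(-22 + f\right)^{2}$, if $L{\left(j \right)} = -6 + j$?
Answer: $\frac{100}{9} \approx 11.111$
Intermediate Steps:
$f = \frac{56}{3}$ ($f = - \frac{112}{-6 + 0} = - \frac{112}{-6} = \left(-112\right) \left(- \frac{1}{6}\right) = \frac{56}{3} \approx 18.667$)
$\left(-22 + f\right)^{2} = \left(-22 + \frac{56}{3}\right)^{2} = \left(- \frac{10}{3}\right)^{2} = \frac{100}{9}$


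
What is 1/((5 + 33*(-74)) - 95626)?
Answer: -1/98063 ≈ -1.0198e-5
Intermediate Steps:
1/((5 + 33*(-74)) - 95626) = 1/((5 - 2442) - 95626) = 1/(-2437 - 95626) = 1/(-98063) = -1/98063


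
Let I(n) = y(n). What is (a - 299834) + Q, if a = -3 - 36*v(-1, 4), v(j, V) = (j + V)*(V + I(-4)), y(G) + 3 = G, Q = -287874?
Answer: -587387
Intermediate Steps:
y(G) = -3 + G
I(n) = -3 + n
v(j, V) = (-7 + V)*(V + j) (v(j, V) = (j + V)*(V + (-3 - 4)) = (V + j)*(V - 7) = (V + j)*(-7 + V) = (-7 + V)*(V + j))
a = 321 (a = -3 - 36*(4² - 7*4 - 7*(-1) + 4*(-1)) = -3 - 36*(16 - 28 + 7 - 4) = -3 - 36*(-9) = -3 + 324 = 321)
(a - 299834) + Q = (321 - 299834) - 287874 = -299513 - 287874 = -587387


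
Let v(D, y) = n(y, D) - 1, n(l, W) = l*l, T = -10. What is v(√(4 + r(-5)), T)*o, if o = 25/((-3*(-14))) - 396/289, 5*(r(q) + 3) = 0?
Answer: -310431/4046 ≈ -76.725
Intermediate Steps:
r(q) = -3 (r(q) = -3 + (⅕)*0 = -3 + 0 = -3)
n(l, W) = l²
v(D, y) = -1 + y² (v(D, y) = y² - 1 = -1 + y²)
o = -9407/12138 (o = 25/42 - 396*1/289 = 25*(1/42) - 396/289 = 25/42 - 396/289 = -9407/12138 ≈ -0.77500)
v(√(4 + r(-5)), T)*o = (-1 + (-10)²)*(-9407/12138) = (-1 + 100)*(-9407/12138) = 99*(-9407/12138) = -310431/4046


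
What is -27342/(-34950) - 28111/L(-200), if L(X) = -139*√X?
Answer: 4557/5825 - 28111*I*√2/2780 ≈ 0.78232 - 14.3*I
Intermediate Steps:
-27342/(-34950) - 28111/L(-200) = -27342/(-34950) - 28111*I*√2/2780 = -27342*(-1/34950) - 28111*I*√2/2780 = 4557/5825 - 28111*I*√2/2780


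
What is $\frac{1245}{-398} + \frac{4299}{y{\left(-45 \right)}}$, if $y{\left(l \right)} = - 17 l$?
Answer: $\frac{252859}{101490} \approx 2.4915$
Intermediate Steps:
$\frac{1245}{-398} + \frac{4299}{y{\left(-45 \right)}} = \frac{1245}{-398} + \frac{4299}{\left(-17\right) \left(-45\right)} = 1245 \left(- \frac{1}{398}\right) + \frac{4299}{765} = - \frac{1245}{398} + 4299 \cdot \frac{1}{765} = - \frac{1245}{398} + \frac{1433}{255} = \frac{252859}{101490}$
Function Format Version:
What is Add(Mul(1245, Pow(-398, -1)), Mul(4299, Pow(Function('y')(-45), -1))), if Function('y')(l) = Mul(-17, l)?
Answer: Rational(252859, 101490) ≈ 2.4915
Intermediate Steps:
Add(Mul(1245, Pow(-398, -1)), Mul(4299, Pow(Function('y')(-45), -1))) = Add(Mul(1245, Pow(-398, -1)), Mul(4299, Pow(Mul(-17, -45), -1))) = Add(Mul(1245, Rational(-1, 398)), Mul(4299, Pow(765, -1))) = Add(Rational(-1245, 398), Mul(4299, Rational(1, 765))) = Add(Rational(-1245, 398), Rational(1433, 255)) = Rational(252859, 101490)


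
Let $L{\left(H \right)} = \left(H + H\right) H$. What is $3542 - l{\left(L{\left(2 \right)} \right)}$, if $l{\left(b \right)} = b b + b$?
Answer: $3470$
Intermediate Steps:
$L{\left(H \right)} = 2 H^{2}$ ($L{\left(H \right)} = 2 H H = 2 H^{2}$)
$l{\left(b \right)} = b + b^{2}$ ($l{\left(b \right)} = b^{2} + b = b + b^{2}$)
$3542 - l{\left(L{\left(2 \right)} \right)} = 3542 - 2 \cdot 2^{2} \left(1 + 2 \cdot 2^{2}\right) = 3542 - 2 \cdot 4 \left(1 + 2 \cdot 4\right) = 3542 - 8 \left(1 + 8\right) = 3542 - 8 \cdot 9 = 3542 - 72 = 3470$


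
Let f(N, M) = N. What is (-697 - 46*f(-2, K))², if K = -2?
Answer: 366025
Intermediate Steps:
(-697 - 46*f(-2, K))² = (-697 - 46*(-2))² = (-697 + 92)² = (-605)² = 366025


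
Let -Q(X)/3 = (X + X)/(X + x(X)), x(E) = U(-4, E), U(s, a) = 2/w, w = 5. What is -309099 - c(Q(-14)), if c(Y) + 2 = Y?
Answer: -5254544/17 ≈ -3.0909e+5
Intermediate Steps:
U(s, a) = ⅖ (U(s, a) = 2/5 = 2*(⅕) = ⅖)
x(E) = ⅖
Q(X) = -6*X/(⅖ + X) (Q(X) = -3*(X + X)/(X + ⅖) = -3*2*X/(⅖ + X) = -6*X/(⅖ + X))
c(Y) = -2 + Y
-309099 - c(Q(-14)) = -309099 - (-2 - 30*(-14)/(2 + 5*(-14))) = -309099 - (-2 - 30*(-14)/(2 - 70)) = -309099 - (-2 - 30*(-14)/(-68)) = -309099 - (-2 - 30*(-14)*(-1/68)) = -309099 - (-2 - 105/17) = -309099 - 1*(-139/17) = -309099 + 139/17 = -5254544/17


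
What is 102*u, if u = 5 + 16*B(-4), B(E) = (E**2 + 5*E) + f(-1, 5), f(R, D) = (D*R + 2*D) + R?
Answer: 510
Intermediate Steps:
f(R, D) = R + 2*D + D*R (f(R, D) = (2*D + D*R) + R = R + 2*D + D*R)
B(E) = 4 + E**2 + 5*E (B(E) = (E**2 + 5*E) + (-1 + 2*5 + 5*(-1)) = (E**2 + 5*E) + (-1 + 10 - 5) = (E**2 + 5*E) + 4 = 4 + E**2 + 5*E)
u = 5 (u = 5 + 16*(4 + (-4)**2 + 5*(-4)) = 5 + 16*(4 + 16 - 20) = 5 + 16*0 = 5 + 0 = 5)
102*u = 102*5 = 510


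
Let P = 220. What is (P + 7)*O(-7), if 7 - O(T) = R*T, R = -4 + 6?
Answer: 4767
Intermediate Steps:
R = 2
O(T) = 7 - 2*T
(P + 7)*O(-7) = (220 + 7)*(7 - 2*(-7)) = 227*(7 + 14) = 227*21 = 4767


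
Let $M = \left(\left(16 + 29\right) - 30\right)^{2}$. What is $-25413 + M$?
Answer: $-25188$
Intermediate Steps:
$M = 225$ ($M = \left(45 - 30\right)^{2} = 15^{2} = 225$)
$-25413 + M = -25413 + 225 = -25188$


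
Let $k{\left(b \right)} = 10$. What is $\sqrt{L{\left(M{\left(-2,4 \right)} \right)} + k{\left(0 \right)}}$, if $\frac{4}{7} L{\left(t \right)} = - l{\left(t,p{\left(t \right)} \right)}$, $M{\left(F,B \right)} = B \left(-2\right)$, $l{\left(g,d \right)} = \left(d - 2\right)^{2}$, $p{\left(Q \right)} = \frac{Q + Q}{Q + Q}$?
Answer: $\frac{\sqrt{33}}{2} \approx 2.8723$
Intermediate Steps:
$p{\left(Q \right)} = 1$ ($p{\left(Q \right)} = \frac{2 Q}{2 Q} = 2 Q \frac{1}{2 Q} = 1$)
$l{\left(g,d \right)} = \left(-2 + d\right)^{2}$
$M{\left(F,B \right)} = - 2 B$
$L{\left(t \right)} = - \frac{7}{4}$ ($L{\left(t \right)} = \frac{7 \left(- \left(-2 + 1\right)^{2}\right)}{4} = \frac{7 \left(- \left(-1\right)^{2}\right)}{4} = \frac{7 \left(\left(-1\right) 1\right)}{4} = \frac{7}{4} \left(-1\right) = - \frac{7}{4}$)
$\sqrt{L{\left(M{\left(-2,4 \right)} \right)} + k{\left(0 \right)}} = \sqrt{- \frac{7}{4} + 10} = \sqrt{\frac{33}{4}} = \frac{\sqrt{33}}{2}$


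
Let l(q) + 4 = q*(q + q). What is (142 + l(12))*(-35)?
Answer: -14910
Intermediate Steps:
l(q) = -4 + 2*q**2 (l(q) = -4 + q*(q + q) = -4 + q*(2*q) = -4 + 2*q**2)
(142 + l(12))*(-35) = (142 + (-4 + 2*12**2))*(-35) = (142 + (-4 + 2*144))*(-35) = (142 + (-4 + 288))*(-35) = (142 + 284)*(-35) = 426*(-35) = -14910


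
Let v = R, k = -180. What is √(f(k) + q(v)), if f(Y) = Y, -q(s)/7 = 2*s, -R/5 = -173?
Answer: I*√12290 ≈ 110.86*I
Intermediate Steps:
R = 865 (R = -5*(-173) = 865)
v = 865
q(s) = -14*s
√(f(k) + q(v)) = √(-180 - 14*865) = √(-180 - 12110) = √(-12290) = I*√12290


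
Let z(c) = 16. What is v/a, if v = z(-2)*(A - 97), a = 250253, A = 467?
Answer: 5920/250253 ≈ 0.023656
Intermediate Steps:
v = 5920 (v = 16*(467 - 97) = 16*370 = 5920)
v/a = 5920/250253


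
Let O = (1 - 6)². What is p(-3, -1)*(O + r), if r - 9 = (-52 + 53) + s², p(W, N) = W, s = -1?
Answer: -108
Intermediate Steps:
r = 11 (r = 9 + ((-52 + 53) + (-1)²) = 9 + (1 + 1) = 9 + 2 = 11)
O = 25 (O = (-5)² = 25)
p(-3, -1)*(O + r) = -3*(25 + 11) = -3*36 = -108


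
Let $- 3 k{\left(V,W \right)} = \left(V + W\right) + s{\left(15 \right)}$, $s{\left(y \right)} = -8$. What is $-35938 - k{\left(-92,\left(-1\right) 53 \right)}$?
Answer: $-35989$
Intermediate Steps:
$k{\left(V,W \right)} = \frac{8}{3} - \frac{V}{3} - \frac{W}{3}$ ($k{\left(V,W \right)} = - \frac{\left(V + W\right) - 8}{3} = - \frac{-8 + V + W}{3} = \frac{8}{3} - \frac{V}{3} - \frac{W}{3}$)
$-35938 - k{\left(-92,\left(-1\right) 53 \right)} = -35938 - \left(\frac{8}{3} - - \frac{92}{3} - \frac{\left(-1\right) 53}{3}\right) = -35938 - \left(\frac{8}{3} + \frac{92}{3} - - \frac{53}{3}\right) = -35938 - \left(\frac{8}{3} + \frac{92}{3} + \frac{53}{3}\right) = -35938 - 51 = -35989$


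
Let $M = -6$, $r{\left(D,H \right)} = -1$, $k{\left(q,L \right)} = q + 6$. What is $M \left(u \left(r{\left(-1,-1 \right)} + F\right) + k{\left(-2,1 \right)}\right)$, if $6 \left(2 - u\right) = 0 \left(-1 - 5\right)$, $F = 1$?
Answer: $-24$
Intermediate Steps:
$k{\left(q,L \right)} = 6 + q$
$u = 2$ ($u = 2 - \frac{0 \left(-1 - 5\right)}{6} = 2 - \frac{0 \left(-6\right)}{6} = 2 - 0 = 2 + 0 = 2$)
$M \left(u \left(r{\left(-1,-1 \right)} + F\right) + k{\left(-2,1 \right)}\right) = - 6 \left(2 \left(-1 + 1\right) + \left(6 - 2\right)\right) = - 6 \left(2 \cdot 0 + 4\right) = - 6 \left(0 + 4\right) = \left(-6\right) 4 = -24$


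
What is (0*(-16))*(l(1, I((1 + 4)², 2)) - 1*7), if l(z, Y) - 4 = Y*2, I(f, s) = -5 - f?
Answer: 0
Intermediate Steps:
l(z, Y) = 4 + 2*Y (l(z, Y) = 4 + Y*2 = 4 + 2*Y)
(0*(-16))*(l(1, I((1 + 4)², 2)) - 1*7) = (0*(-16))*((4 + 2*(-5 - (1 + 4)²)) - 1*7) = 0*((4 + 2*(-5 - 1*5²)) - 7) = 0*((4 + 2*(-5 - 1*25)) - 7) = 0*((4 + 2*(-5 - 25)) - 7) = 0*((4 + 2*(-30)) - 7) = 0*((4 - 60) - 7) = 0*(-56 - 7) = 0*(-63) = 0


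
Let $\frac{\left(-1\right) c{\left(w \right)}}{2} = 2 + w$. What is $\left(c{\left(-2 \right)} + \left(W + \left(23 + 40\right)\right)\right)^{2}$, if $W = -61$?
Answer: $4$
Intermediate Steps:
$c{\left(w \right)} = -4 - 2 w$ ($c{\left(w \right)} = - 2 \left(2 + w\right) = -4 - 2 w$)
$\left(c{\left(-2 \right)} + \left(W + \left(23 + 40\right)\right)\right)^{2} = \left(\left(-4 - -4\right) + \left(-61 + \left(23 + 40\right)\right)\right)^{2} = \left(\left(-4 + 4\right) + \left(-61 + 63\right)\right)^{2} = \left(0 + 2\right)^{2} = 2^{2} = 4$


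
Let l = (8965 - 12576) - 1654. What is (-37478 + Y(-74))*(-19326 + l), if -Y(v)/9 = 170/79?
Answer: 72845722572/79 ≈ 9.2210e+8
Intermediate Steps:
Y(v) = -1530/79
l = -5265 (l = -3611 - 1654 = -5265)
(-37478 + Y(-74))*(-19326 + l) = (-37478 - 1530/79)*(-19326 - 5265) = -2962292/79*(-24591) = 72845722572/79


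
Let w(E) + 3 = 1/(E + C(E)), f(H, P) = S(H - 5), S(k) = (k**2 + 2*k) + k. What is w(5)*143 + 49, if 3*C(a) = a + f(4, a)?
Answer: -2137/6 ≈ -356.17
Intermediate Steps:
S(k) = k**2 + 3*k
f(H, P) = (-5 + H)*(-2 + H) (f(H, P) = (H - 5)*(3 + (H - 5)) = (-5 + H)*(3 + (-5 + H)) = (-5 + H)*(-2 + H))
C(a) = -2/3 + a/3 (C(a) = (a + (-5 + 4)*(-2 + 4))/3 = (a - 1*2)/3 = (a - 2)/3 = (-2 + a)/3 = -2/3 + a/3)
w(E) = -3 + 1/(-2/3 + 4*E/3) (w(E) = -3 + 1/(E + (-2/3 + E/3)) = -3 + 1/(-2/3 + 4*E/3))
w(5)*143 + 49 = (3*(3 - 4*5)/(2*(-1 + 2*5)))*143 + 49 = (3*(3 - 20)/(2*(-1 + 10)))*143 + 49 = ((3/2)*(-17)/9)*143 + 49 = ((3/2)*(1/9)*(-17))*143 + 49 = -17/6*143 + 49 = -2431/6 + 49 = -2137/6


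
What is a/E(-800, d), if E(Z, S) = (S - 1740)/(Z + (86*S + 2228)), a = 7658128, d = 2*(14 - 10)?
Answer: -4051149712/433 ≈ -9.3560e+6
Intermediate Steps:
d = 8 (d = 2*4 = 8)
E(Z, S) = (-1740 + S)/(2228 + Z + 86*S) (E(Z, S) = (-1740 + S)/(Z + (2228 + 86*S)) = (-1740 + S)/(2228 + Z + 86*S))
a/E(-800, d) = 7658128/(((-1740 + 8)/(2228 - 800 + 86*8))) = 7658128/((-1732/(2228 - 800 + 688))) = 7658128/((-1732/2116)) = 7658128/(((1/2116)*(-1732))) = 7658128/(-433/529) = 7658128*(-529/433) = -4051149712/433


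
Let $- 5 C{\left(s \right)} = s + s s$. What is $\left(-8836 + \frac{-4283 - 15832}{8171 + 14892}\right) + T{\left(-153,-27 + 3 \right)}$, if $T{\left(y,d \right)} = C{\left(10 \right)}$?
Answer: $- \frac{204312169}{23063} \approx -8858.9$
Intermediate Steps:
$C{\left(s \right)} = - \frac{s}{5} - \frac{s^{2}}{5}$ ($C{\left(s \right)} = - \frac{s + s s}{5} = - \frac{s + s^{2}}{5} = - \frac{s}{5} - \frac{s^{2}}{5}$)
$T{\left(y,d \right)} = -22$ ($T{\left(y,d \right)} = \left(- \frac{1}{5}\right) 10 \left(1 + 10\right) = \left(- \frac{1}{5}\right) 10 \cdot 11 = -22$)
$\left(-8836 + \frac{-4283 - 15832}{8171 + 14892}\right) + T{\left(-153,-27 + 3 \right)} = \left(-8836 + \frac{-4283 - 15832}{8171 + 14892}\right) - 22 = \left(-8836 - \frac{20115}{23063}\right) - 22 = - \frac{203804783}{23063} - 22 = - \frac{204312169}{23063}$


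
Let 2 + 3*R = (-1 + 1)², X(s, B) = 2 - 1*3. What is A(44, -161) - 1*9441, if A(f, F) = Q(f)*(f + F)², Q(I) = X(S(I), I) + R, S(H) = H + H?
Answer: -32256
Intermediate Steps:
S(H) = 2*H
X(s, B) = -1 (X(s, B) = 2 - 3 = -1)
R = -⅔ (R = -⅔ + (-1 + 1)²/3 = -⅔ + (⅓)*0² = -⅔ + (⅓)*0 = -⅔ + 0 = -⅔ ≈ -0.66667)
Q(I) = -5/3 (Q(I) = -1 - ⅔ = -5/3)
A(f, F) = -5*(F + f)²/3 (A(f, F) = -5*(f + F)²/3 = -5*(F + f)²/3)
A(44, -161) - 1*9441 = -5*(-161 + 44)²/3 - 1*9441 = -5/3*(-117)² - 9441 = -5/3*13689 - 9441 = -22815 - 9441 = -32256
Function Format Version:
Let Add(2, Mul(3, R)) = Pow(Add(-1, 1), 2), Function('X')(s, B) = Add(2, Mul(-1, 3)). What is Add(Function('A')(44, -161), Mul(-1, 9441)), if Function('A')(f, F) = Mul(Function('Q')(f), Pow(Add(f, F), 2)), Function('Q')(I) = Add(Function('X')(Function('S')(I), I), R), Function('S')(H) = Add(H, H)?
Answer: -32256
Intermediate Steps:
Function('S')(H) = Mul(2, H)
Function('X')(s, B) = -1 (Function('X')(s, B) = Add(2, -3) = -1)
R = Rational(-2, 3) (R = Add(Rational(-2, 3), Mul(Rational(1, 3), Pow(Add(-1, 1), 2))) = Add(Rational(-2, 3), Mul(Rational(1, 3), Pow(0, 2))) = Add(Rational(-2, 3), Mul(Rational(1, 3), 0)) = Add(Rational(-2, 3), 0) = Rational(-2, 3) ≈ -0.66667)
Function('Q')(I) = Rational(-5, 3) (Function('Q')(I) = Add(-1, Rational(-2, 3)) = Rational(-5, 3))
Function('A')(f, F) = Mul(Rational(-5, 3), Pow(Add(F, f), 2)) (Function('A')(f, F) = Mul(Rational(-5, 3), Pow(Add(f, F), 2)) = Mul(Rational(-5, 3), Pow(Add(F, f), 2)))
Add(Function('A')(44, -161), Mul(-1, 9441)) = Add(Mul(Rational(-5, 3), Pow(Add(-161, 44), 2)), Mul(-1, 9441)) = Add(Mul(Rational(-5, 3), Pow(-117, 2)), -9441) = Add(Mul(Rational(-5, 3), 13689), -9441) = Add(-22815, -9441) = -32256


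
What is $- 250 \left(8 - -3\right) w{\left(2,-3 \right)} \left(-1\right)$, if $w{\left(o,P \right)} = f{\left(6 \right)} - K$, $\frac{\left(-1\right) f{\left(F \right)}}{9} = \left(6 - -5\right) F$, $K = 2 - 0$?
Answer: $-1639000$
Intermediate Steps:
$K = 2$ ($K = 2 + 0 = 2$)
$f{\left(F \right)} = - 99 F$ ($f{\left(F \right)} = - 9 \left(6 - -5\right) F = - 9 \left(6 + 5\right) F = - 9 \cdot 11 F = - 99 F$)
$w{\left(o,P \right)} = -596$ ($w{\left(o,P \right)} = \left(-99\right) 6 - 2 = -594 - 2 = -596$)
$- 250 \left(8 - -3\right) w{\left(2,-3 \right)} \left(-1\right) = - 250 \left(8 - -3\right) \left(\left(-596\right) \left(-1\right)\right) = - 250 \left(8 + 3\right) 596 = - 250 \cdot 11 \cdot 596 = \left(-250\right) 6556 = -1639000$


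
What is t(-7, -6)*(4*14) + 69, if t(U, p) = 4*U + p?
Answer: -1835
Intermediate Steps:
t(U, p) = p + 4*U
t(-7, -6)*(4*14) + 69 = (-6 + 4*(-7))*(4*14) + 69 = (-6 - 28)*56 + 69 = -34*56 + 69 = -1904 + 69 = -1835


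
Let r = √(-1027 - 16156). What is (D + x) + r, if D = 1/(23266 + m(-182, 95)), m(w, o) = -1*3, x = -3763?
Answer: -87538668/23263 + I*√17183 ≈ -3763.0 + 131.08*I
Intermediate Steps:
m(w, o) = -3
D = 1/23263 (D = 1/(23266 - 3) = 1/23263 ≈ 4.2987e-5)
r = I*√17183 (r = √(-17183) = I*√17183 ≈ 131.08*I)
(D + x) + r = (1/23263 - 3763) + I*√17183 = -87538668/23263 + I*√17183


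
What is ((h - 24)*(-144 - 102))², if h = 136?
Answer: 759112704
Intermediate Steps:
((h - 24)*(-144 - 102))² = ((136 - 24)*(-144 - 102))² = (112*(-246))² = (-27552)² = 759112704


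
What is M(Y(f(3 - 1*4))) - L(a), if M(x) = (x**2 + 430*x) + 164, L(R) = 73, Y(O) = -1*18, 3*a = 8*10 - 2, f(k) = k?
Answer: -7325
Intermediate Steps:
a = 26 (a = (8*10 - 2)/3 = (80 - 2)/3 = (1/3)*78 = 26)
Y(O) = -18
M(x) = 164 + x**2 + 430*x
M(Y(f(3 - 1*4))) - L(a) = (164 + (-18)**2 + 430*(-18)) - 1*73 = (164 + 324 - 7740) - 73 = -7252 - 73 = -7325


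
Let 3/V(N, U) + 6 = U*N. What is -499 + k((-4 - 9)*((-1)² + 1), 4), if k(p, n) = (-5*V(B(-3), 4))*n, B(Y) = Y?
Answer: -1487/3 ≈ -495.67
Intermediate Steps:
V(N, U) = 3/(-6 + N*U) (V(N, U) = 3/(-6 + U*N) = 3/(-6 + N*U))
k(p, n) = 5*n/6 (k(p, n) = (-15/(-6 - 3*4))*n = (-15/(-6 - 12))*n = (-15/(-18))*n = (-15*(-1)/18)*n = (-5*(-⅙))*n = 5*n/6)
-499 + k((-4 - 9)*((-1)² + 1), 4) = -499 + (⅚)*4 = -499 + 10/3 = -1487/3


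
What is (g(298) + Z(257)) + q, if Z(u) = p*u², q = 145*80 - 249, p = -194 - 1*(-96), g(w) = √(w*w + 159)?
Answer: -6461451 + √88963 ≈ -6.4612e+6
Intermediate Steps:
g(w) = √(159 + w²) (g(w) = √(w² + 159) = √(159 + w²))
p = -98 (p = -194 + 96 = -98)
q = 11351 (q = 11600 - 249 = 11351)
Z(u) = -98*u²
(g(298) + Z(257)) + q = (√(159 + 298²) - 98*257²) + 11351 = (√(159 + 88804) - 98*66049) + 11351 = (√88963 - 6472802) + 11351 = (-6472802 + √88963) + 11351 = -6461451 + √88963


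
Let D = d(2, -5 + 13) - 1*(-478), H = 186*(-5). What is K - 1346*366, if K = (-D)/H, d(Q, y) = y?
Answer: -76358499/155 ≈ -4.9264e+5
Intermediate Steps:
H = -930
D = 486 (D = (-5 + 13) - 1*(-478) = 8 + 478 = 486)
K = 81/155 (K = -1*486/(-930) = -486*(-1/930) = 81/155 ≈ 0.52258)
K - 1346*366 = 81/155 - 1346*366 = 81/155 - 492636 = -76358499/155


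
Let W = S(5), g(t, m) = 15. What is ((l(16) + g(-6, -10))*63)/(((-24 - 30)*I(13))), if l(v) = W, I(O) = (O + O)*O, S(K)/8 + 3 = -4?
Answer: 287/2028 ≈ 0.14152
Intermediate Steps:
S(K) = -56 (S(K) = -24 + 8*(-4) = -24 - 32 = -56)
I(O) = 2*O² (I(O) = (2*O)*O = 2*O²)
W = -56
l(v) = -56
((l(16) + g(-6, -10))*63)/(((-24 - 30)*I(13))) = ((-56 + 15)*63)/(((-24 - 30)*(2*13²))) = (-41*63)/((-108*169)) = -2583/((-54*338)) = -2583/(-18252) = -2583*(-1/18252) = 287/2028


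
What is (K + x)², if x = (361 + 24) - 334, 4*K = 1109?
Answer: 1723969/16 ≈ 1.0775e+5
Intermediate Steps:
K = 1109/4 (K = (¼)*1109 = 1109/4 ≈ 277.25)
x = 51 (x = 385 - 334 = 51)
(K + x)² = (1109/4 + 51)² = (1313/4)² = 1723969/16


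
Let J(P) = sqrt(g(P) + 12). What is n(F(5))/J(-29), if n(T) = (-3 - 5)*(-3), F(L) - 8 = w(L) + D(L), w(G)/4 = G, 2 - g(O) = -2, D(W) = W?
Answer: 6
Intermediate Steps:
g(O) = 4 (g(O) = 2 - 1*(-2) = 2 + 2 = 4)
w(G) = 4*G
F(L) = 8 + 5*L (F(L) = 8 + (4*L + L) = 8 + 5*L)
n(T) = 24 (n(T) = -8*(-3) = 24)
J(P) = 4 (J(P) = sqrt(4 + 12) = sqrt(16) = 4)
n(F(5))/J(-29) = 24/4 = 24*(1/4) = 6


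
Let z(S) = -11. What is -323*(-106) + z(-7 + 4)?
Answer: 34227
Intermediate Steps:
-323*(-106) + z(-7 + 4) = -323*(-106) - 11 = 34238 - 11 = 34227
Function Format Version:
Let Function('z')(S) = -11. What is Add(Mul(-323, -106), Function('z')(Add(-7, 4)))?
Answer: 34227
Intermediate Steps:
Add(Mul(-323, -106), Function('z')(Add(-7, 4))) = Add(Mul(-323, -106), -11) = Add(34238, -11) = 34227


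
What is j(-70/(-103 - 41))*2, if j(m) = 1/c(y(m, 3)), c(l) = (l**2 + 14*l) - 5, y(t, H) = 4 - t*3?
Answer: 1152/21337 ≈ 0.053991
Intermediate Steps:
y(t, H) = 4 - 3*t
c(l) = -5 + l**2 + 14*l
j(m) = 1/(51 + (4 - 3*m)**2 - 42*m) (j(m) = 1/(-5 + (4 - 3*m)**2 + 14*(4 - 3*m)) = 1/(-5 + (4 - 3*m)**2 + (56 - 42*m)) = 1/(51 + (4 - 3*m)**2 - 42*m))
j(-70/(-103 - 41))*2 = 2/(67 - (-4620)/(-103 - 41) + 9*(-70/(-103 - 41))**2) = 2/(67 - (-4620)/(-144) + 9*(-70/(-144))**2) = 2/(67 - (-4620)*(-1)/144 + 9*(-70*(-1/144))**2) = 2/(67 - 66*35/72 + 9*(35/72)**2) = 2/(67 - 385/12 + 9*(1225/5184)) = 2/(67 - 385/12 + 1225/576) = 2/(21337/576) = (576/21337)*2 = 1152/21337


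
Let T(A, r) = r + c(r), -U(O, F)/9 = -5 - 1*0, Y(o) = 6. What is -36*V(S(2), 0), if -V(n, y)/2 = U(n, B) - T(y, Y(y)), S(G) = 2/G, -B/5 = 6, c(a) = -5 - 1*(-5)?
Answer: 2808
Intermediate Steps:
c(a) = 0 (c(a) = -5 + 5 = 0)
B = -30 (B = -5*6 = -30)
U(O, F) = 45 (U(O, F) = -9*(-5 - 1*0) = -9*(-5 + 0) = -9*(-5) = 45)
T(A, r) = r (T(A, r) = r + 0 = r)
V(n, y) = -78 (V(n, y) = -2*(45 - 1*6) = -2*(45 - 6) = -2*39 = -78)
-36*V(S(2), 0) = -36*(-78) = 2808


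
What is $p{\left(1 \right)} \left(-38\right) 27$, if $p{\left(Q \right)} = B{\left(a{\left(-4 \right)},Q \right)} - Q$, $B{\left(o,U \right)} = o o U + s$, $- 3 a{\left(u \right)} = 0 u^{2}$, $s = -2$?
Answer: $3078$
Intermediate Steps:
$a{\left(u \right)} = 0$ ($a{\left(u \right)} = - \frac{0 u^{2}}{3} = \left(- \frac{1}{3}\right) 0 = 0$)
$B{\left(o,U \right)} = -2 + U o^{2}$ ($B{\left(o,U \right)} = o o U - 2 = o^{2} U - 2 = U o^{2} - 2 = -2 + U o^{2}$)
$p{\left(Q \right)} = -2 - Q$ ($p{\left(Q \right)} = \left(-2 + Q 0^{2}\right) - Q = \left(-2 + Q 0\right) - Q = \left(-2 + 0\right) - Q = -2 - Q$)
$p{\left(1 \right)} \left(-38\right) 27 = \left(-2 - 1\right) \left(-38\right) 27 = \left(-3\right) \left(-38\right) 27 = 114 \cdot 27 = 3078$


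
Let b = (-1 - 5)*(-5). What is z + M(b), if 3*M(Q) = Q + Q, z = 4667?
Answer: 4687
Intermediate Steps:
b = 30 (b = -6*(-5) = 30)
M(Q) = 2*Q/3 (M(Q) = (Q + Q)/3 = (2*Q)/3 = 2*Q/3)
z + M(b) = 4667 + (2/3)*30 = 4667 + 20 = 4687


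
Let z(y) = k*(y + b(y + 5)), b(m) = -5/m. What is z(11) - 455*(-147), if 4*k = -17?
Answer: 4277733/64 ≈ 66840.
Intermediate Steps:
k = -17/4 (k = (¼)*(-17) = -17/4 ≈ -4.2500)
z(y) = -17*y/4 + 85/(4*(5 + y)) (z(y) = -17*(y - 5/(y + 5))/4 = -17*(y - 5/(5 + y))/4 = -17*y/4 + 85/(4*(5 + y)))
z(11) - 455*(-147) = 17*(5 - 1*11*(5 + 11))/(4*(5 + 11)) - 455*(-147) = (17/4)*(5 - 1*11*16)/16 + 66885 = (17/4)*(1/16)*(5 - 176) + 66885 = (17/4)*(1/16)*(-171) + 66885 = -2907/64 + 66885 = 4277733/64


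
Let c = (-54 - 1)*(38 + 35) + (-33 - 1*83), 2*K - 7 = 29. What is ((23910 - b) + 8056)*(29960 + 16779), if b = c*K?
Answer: 4969477436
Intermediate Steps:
K = 18 (K = 7/2 + (1/2)*29 = 7/2 + 29/2 = 18)
c = -4131 (c = -55*73 + (-33 - 83) = -4015 - 116 = -4131)
b = -74358 (b = -4131*18 = -74358)
((23910 - b) + 8056)*(29960 + 16779) = ((23910 - 1*(-74358)) + 8056)*(29960 + 16779) = ((23910 + 74358) + 8056)*46739 = (98268 + 8056)*46739 = 106324*46739 = 4969477436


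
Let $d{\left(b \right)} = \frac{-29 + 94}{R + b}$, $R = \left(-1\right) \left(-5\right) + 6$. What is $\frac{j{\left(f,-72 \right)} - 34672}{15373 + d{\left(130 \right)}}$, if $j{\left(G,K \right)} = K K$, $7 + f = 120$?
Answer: $- \frac{2078904}{1083829} \approx -1.9181$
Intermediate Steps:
$f = 113$ ($f = -7 + 120 = 113$)
$R = 11$ ($R = 5 + 6 = 11$)
$d{\left(b \right)} = \frac{65}{11 + b}$ ($d{\left(b \right)} = \frac{-29 + 94}{11 + b} = \frac{65}{11 + b}$)
$j{\left(G,K \right)} = K^{2}$
$\frac{j{\left(f,-72 \right)} - 34672}{15373 + d{\left(130 \right)}} = \frac{\left(-72\right)^{2} - 34672}{15373 + \frac{65}{11 + 130}} = \frac{5184 - 34672}{15373 + \frac{65}{141}} = - \frac{29488}{15373 + 65 \cdot \frac{1}{141}} = - \frac{29488}{15373 + \frac{65}{141}} = - \frac{29488}{\frac{2167658}{141}} = \left(-29488\right) \frac{141}{2167658} = - \frac{2078904}{1083829}$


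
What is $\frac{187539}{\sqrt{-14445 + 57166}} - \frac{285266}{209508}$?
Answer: $- \frac{142633}{104754} + \frac{187539 \sqrt{42721}}{42721} \approx 905.98$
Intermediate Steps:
$\frac{187539}{\sqrt{-14445 + 57166}} - \frac{285266}{209508} = \frac{187539}{\sqrt{42721}} - \frac{142633}{104754} = 187539 \frac{\sqrt{42721}}{42721} - \frac{142633}{104754} = \frac{187539 \sqrt{42721}}{42721} - \frac{142633}{104754} = - \frac{142633}{104754} + \frac{187539 \sqrt{42721}}{42721}$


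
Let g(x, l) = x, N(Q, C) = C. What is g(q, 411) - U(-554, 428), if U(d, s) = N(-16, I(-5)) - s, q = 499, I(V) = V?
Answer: 932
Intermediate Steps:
U(d, s) = -5 - s
g(q, 411) - U(-554, 428) = 499 - (-5 - 1*428) = 499 - (-5 - 428) = 499 - 1*(-433) = 499 + 433 = 932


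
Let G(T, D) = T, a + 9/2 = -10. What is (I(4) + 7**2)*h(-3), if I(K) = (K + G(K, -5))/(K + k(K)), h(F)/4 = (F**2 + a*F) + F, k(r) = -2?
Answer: 10494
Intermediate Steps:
a = -29/2 (a = -9/2 - 10 = -29/2 ≈ -14.500)
h(F) = -54*F + 4*F**2 (h(F) = 4*((F**2 - 29*F/2) + F) = 4*(F**2 - 27*F/2) = -54*F + 4*F**2)
I(K) = 2*K/(-2 + K) (I(K) = (K + K)/(K - 2) = (2*K)/(-2 + K) = 2*K/(-2 + K))
(I(4) + 7**2)*h(-3) = (2*4/(-2 + 4) + 7**2)*(2*(-3)*(-27 + 2*(-3))) = (2*4/2 + 49)*(2*(-3)*(-27 - 6)) = (2*4*(1/2) + 49)*(2*(-3)*(-33)) = (4 + 49)*198 = 53*198 = 10494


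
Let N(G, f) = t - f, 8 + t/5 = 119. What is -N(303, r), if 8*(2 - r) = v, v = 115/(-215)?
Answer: -190209/344 ≈ -552.93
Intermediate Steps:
t = 555 (t = -40 + 5*119 = -40 + 595 = 555)
v = -23/43 (v = 115*(-1/215) = -23/43 ≈ -0.53488)
r = 711/344 (r = 2 - 1/8*(-23/43) = 2 + 23/344 = 711/344 ≈ 2.0669)
N(G, f) = 555 - f
-N(303, r) = -(555 - 1*711/344) = -(555 - 711/344) = -1*190209/344 = -190209/344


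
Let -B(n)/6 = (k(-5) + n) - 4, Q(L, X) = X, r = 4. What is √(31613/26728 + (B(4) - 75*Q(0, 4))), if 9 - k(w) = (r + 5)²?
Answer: √23785975538/13364 ≈ 11.540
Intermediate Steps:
k(w) = -72 (k(w) = 9 - (4 + 5)² = 9 - 1*9² = 9 - 1*81 = 9 - 81 = -72)
B(n) = 456 - 6*n (B(n) = -6*((-72 + n) - 4) = -6*(-76 + n) = 456 - 6*n)
√(31613/26728 + (B(4) - 75*Q(0, 4))) = √(31613/26728 + ((456 - 6*4) - 75*4)) = √(31613*(1/26728) + ((456 - 24) - 300)) = √(31613/26728 + (432 - 300)) = √(31613/26728 + 132) = √(3559709/26728) = √23785975538/13364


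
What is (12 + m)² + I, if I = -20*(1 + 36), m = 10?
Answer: -256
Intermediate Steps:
I = -740 (I = -20*37 = -740)
(12 + m)² + I = (12 + 10)² - 740 = 22² - 740 = 484 - 740 = -256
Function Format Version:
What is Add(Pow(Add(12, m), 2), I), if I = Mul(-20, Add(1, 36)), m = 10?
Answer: -256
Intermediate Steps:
I = -740 (I = Mul(-20, 37) = -740)
Add(Pow(Add(12, m), 2), I) = Add(Pow(Add(12, 10), 2), -740) = Add(Pow(22, 2), -740) = Add(484, -740) = -256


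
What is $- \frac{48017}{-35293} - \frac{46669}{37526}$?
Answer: $\frac{5337825}{45669142} \approx 0.11688$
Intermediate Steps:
$- \frac{48017}{-35293} - \frac{46669}{37526} = \left(-48017\right) \left(- \frac{1}{35293}\right) - \frac{46669}{37526} = \frac{48017}{35293} - \frac{46669}{37526} = \frac{5337825}{45669142}$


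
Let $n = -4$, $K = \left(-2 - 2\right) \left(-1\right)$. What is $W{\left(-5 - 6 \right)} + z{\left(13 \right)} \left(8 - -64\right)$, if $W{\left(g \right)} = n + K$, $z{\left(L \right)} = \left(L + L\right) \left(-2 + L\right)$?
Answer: $20592$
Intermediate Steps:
$K = 4$ ($K = \left(-4\right) \left(-1\right) = 4$)
$z{\left(L \right)} = 2 L \left(-2 + L\right)$
$W{\left(g \right)} = 0$ ($W{\left(g \right)} = -4 + 4 = 0$)
$W{\left(-5 - 6 \right)} + z{\left(13 \right)} \left(8 - -64\right) = 0 + 2 \cdot 13 \left(-2 + 13\right) \left(8 - -64\right) = 0 + 2 \cdot 13 \cdot 11 \left(8 + 64\right) = 0 + 286 \cdot 72 = 0 + 20592 = 20592$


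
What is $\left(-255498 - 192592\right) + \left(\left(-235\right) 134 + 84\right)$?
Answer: $-479496$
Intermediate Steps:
$\left(-255498 - 192592\right) + \left(\left(-235\right) 134 + 84\right) = \left(-255498 - 192592\right) + \left(-31490 + 84\right) = -448090 - 31406 = -479496$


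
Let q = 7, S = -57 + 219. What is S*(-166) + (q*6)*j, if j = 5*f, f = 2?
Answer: -26472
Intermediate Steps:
S = 162
j = 10 (j = 5*2 = 10)
S*(-166) + (q*6)*j = 162*(-166) + (7*6)*10 = -26892 + 42*10 = -26892 + 420 = -26472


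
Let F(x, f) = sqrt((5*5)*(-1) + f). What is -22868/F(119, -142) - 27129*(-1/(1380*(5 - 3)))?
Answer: 9043/920 + 22868*I*sqrt(167)/167 ≈ 9.8293 + 1769.6*I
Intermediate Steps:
F(x, f) = sqrt(-25 + f) (F(x, f) = sqrt(25*(-1) + f) = sqrt(-25 + f))
-22868/F(119, -142) - 27129*(-1/(1380*(5 - 3))) = -22868/sqrt(-25 - 142) - 27129*(-1/(1380*(5 - 3))) = -22868*(-I*sqrt(167)/167) - 27129/(276*(-5*2)) = -22868*(-I*sqrt(167)/167) - 27129/(276*(-10)) = -(-22868)*I*sqrt(167)/167 - 27129/(-2760) = 22868*I*sqrt(167)/167 - 27129*(-1/2760) = 22868*I*sqrt(167)/167 + 9043/920 = 9043/920 + 22868*I*sqrt(167)/167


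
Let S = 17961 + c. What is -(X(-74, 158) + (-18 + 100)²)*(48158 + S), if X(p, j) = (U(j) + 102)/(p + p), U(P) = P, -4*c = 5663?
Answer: -64372745799/148 ≈ -4.3495e+8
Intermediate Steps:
c = -5663/4 (c = -¼*5663 = -5663/4 ≈ -1415.8)
X(p, j) = (102 + j)/(2*p) (X(p, j) = (j + 102)/(p + p) = (102 + j)/((2*p)) = (102 + j)*(1/(2*p)) = (102 + j)/(2*p))
S = 66181/4 (S = 17961 - 5663/4 = 66181/4 ≈ 16545.)
-(X(-74, 158) + (-18 + 100)²)*(48158 + S) = -((½)*(102 + 158)/(-74) + (-18 + 100)²)*(48158 + 66181/4) = -((½)*(-1/74)*260 + 82²)*258813/4 = -(-65/37 + 6724)*258813/4 = -248723*258813/(37*4) = -1*64372745799/148 = -64372745799/148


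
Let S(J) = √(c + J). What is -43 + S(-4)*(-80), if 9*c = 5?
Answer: -43 - 80*I*√31/3 ≈ -43.0 - 148.47*I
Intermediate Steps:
c = 5/9 (c = (⅑)*5 = 5/9 ≈ 0.55556)
S(J) = √(5/9 + J)
-43 + S(-4)*(-80) = -43 + (√(5 + 9*(-4))/3)*(-80) = -43 + (√(5 - 36)/3)*(-80) = -43 + (√(-31)/3)*(-80) = -43 + ((I*√31)/3)*(-80) = -43 + (I*√31/3)*(-80) = -43 - 80*I*√31/3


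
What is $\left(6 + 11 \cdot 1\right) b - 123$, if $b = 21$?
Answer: $234$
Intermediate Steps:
$\left(6 + 11 \cdot 1\right) b - 123 = \left(6 + 11 \cdot 1\right) 21 - 123 = \left(6 + 11\right) 21 - 123 = 17 \cdot 21 - 123 = 357 - 123 = 234$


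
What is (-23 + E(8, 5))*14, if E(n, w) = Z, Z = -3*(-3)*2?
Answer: -70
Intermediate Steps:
Z = 18 (Z = 9*2 = 18)
E(n, w) = 18
(-23 + E(8, 5))*14 = (-23 + 18)*14 = -5*14 = -70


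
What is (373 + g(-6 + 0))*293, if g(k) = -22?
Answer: 102843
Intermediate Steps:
(373 + g(-6 + 0))*293 = (373 - 22)*293 = 351*293 = 102843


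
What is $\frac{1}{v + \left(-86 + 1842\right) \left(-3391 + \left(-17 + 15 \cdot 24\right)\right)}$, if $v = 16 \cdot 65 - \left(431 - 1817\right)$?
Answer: $- \frac{1}{5349862} \approx -1.8692 \cdot 10^{-7}$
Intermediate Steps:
$v = 2426$ ($v = 1040 - -1386 = 1040 + 1386 = 2426$)
$\frac{1}{v + \left(-86 + 1842\right) \left(-3391 + \left(-17 + 15 \cdot 24\right)\right)} = \frac{1}{2426 + \left(-86 + 1842\right) \left(-3391 + \left(-17 + 15 \cdot 24\right)\right)} = \frac{1}{2426 + 1756 \left(-3391 + \left(-17 + 360\right)\right)} = \frac{1}{2426 + 1756 \left(-3391 + 343\right)} = \frac{1}{2426 + 1756 \left(-3048\right)} = \frac{1}{2426 - 5352288} = \frac{1}{-5349862} = - \frac{1}{5349862}$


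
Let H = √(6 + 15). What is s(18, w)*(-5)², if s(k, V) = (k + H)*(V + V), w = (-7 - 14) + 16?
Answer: -4500 - 250*√21 ≈ -5645.6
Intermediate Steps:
H = √21 ≈ 4.5826
w = -5 (w = -21 + 16 = -5)
s(k, V) = 2*V*(k + √21) (s(k, V) = (k + √21)*(V + V) = (k + √21)*(2*V) = 2*V*(k + √21))
s(18, w)*(-5)² = (2*(-5)*(18 + √21))*(-5)² = (-180 - 10*√21)*25 = -4500 - 250*√21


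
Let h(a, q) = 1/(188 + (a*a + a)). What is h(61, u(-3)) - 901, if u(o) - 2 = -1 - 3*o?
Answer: -3576969/3970 ≈ -901.00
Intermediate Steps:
u(o) = 1 - 3*o (u(o) = 2 + (-1 - 3*o) = 1 - 3*o)
h(a, q) = 1/(188 + a + a²) (h(a, q) = 1/(188 + (a² + a)) = 1/(188 + (a + a²)) = 1/(188 + a + a²))
h(61, u(-3)) - 901 = 1/(188 + 61 + 61²) - 901 = 1/(188 + 61 + 3721) - 901 = 1/3970 - 901 = -3576969/3970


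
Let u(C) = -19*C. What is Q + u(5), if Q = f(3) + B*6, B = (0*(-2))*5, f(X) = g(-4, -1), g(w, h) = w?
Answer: -99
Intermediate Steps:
f(X) = -4
B = 0 (B = 0*5 = 0)
Q = -4 (Q = -4 + 0*6 = -4 + 0 = -4)
Q + u(5) = -4 - 19*5 = -4 - 95 = -99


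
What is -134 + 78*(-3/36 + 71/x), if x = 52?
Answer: -34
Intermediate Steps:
-134 + 78*(-3/36 + 71/x) = -134 + 78*(-3/36 + 71/52) = -134 + 78*(-3*1/36 + 71*(1/52)) = -134 + 78*(-1/12 + 71/52) = -134 + 78*(50/39) = -134 + 100 = -34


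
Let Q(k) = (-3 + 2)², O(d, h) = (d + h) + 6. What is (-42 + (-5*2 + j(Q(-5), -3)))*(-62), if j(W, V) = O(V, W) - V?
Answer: 2790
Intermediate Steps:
O(d, h) = 6 + d + h
Q(k) = 1 (Q(k) = (-1)² = 1)
j(W, V) = 6 + W (j(W, V) = (6 + V + W) - V = 6 + W)
(-42 + (-5*2 + j(Q(-5), -3)))*(-62) = (-42 + (-5*2 + (6 + 1)))*(-62) = (-42 + (-10 + 7))*(-62) = (-42 - 3)*(-62) = -45*(-62) = 2790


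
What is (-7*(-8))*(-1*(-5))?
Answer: 280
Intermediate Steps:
(-7*(-8))*(-1*(-5)) = 56*5 = 280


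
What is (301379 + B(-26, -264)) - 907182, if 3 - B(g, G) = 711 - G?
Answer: -606775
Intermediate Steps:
B(g, G) = -708 + G (B(g, G) = 3 - (711 - G) = 3 + (-711 + G) = -708 + G)
(301379 + B(-26, -264)) - 907182 = (301379 + (-708 - 264)) - 907182 = (301379 - 972) - 907182 = 300407 - 907182 = -606775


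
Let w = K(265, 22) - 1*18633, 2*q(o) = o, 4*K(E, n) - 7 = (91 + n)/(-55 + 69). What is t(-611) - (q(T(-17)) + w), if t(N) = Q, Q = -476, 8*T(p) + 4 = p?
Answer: 2033309/112 ≈ 18155.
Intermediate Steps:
T(p) = -½ + p/8
K(E, n) = 27/8 + n/56 (K(E, n) = 7/4 + ((91 + n)/(-55 + 69))/4 = 7/4 + ((91 + n)/14)/4 = 7/4 + ((91 + n)*(1/14))/4 = 7/4 + (13/2 + n/14)/4 = 7/4 + (13/8 + n/56) = 27/8 + n/56)
q(o) = o/2
t(N) = -476
w = -1043237/56 (w = (27/8 + (1/56)*22) - 1*18633 = (27/8 + 11/28) - 18633 = 211/56 - 18633 = -1043237/56 ≈ -18629.)
t(-611) - (q(T(-17)) + w) = -476 - ((-½ + (⅛)*(-17))/2 - 1043237/56) = -476 - ((-½ - 17/8)/2 - 1043237/56) = -476 - ((½)*(-21/8) - 1043237/56) = -476 - (-21/16 - 1043237/56) = -476 - 1*(-2086621/112) = -476 + 2086621/112 = 2033309/112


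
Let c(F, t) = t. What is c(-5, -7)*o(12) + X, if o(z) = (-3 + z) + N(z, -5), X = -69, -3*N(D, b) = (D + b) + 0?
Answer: -347/3 ≈ -115.67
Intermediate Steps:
N(D, b) = -D/3 - b/3 (N(D, b) = -((D + b) + 0)/3 = -(D + b)/3 = -D/3 - b/3)
o(z) = -4/3 + 2*z/3 (o(z) = (-3 + z) + (-z/3 - ⅓*(-5)) = (-3 + z) + (-z/3 + 5/3) = (-3 + z) + (5/3 - z/3) = -4/3 + 2*z/3)
c(-5, -7)*o(12) + X = -7*(-4/3 + (⅔)*12) - 69 = -7*(-4/3 + 8) - 69 = -7*20/3 - 69 = -140/3 - 69 = -347/3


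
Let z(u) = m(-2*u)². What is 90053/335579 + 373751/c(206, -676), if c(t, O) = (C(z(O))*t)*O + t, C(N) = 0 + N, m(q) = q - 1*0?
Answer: 22922559476391725/85420493218977222 ≈ 0.26835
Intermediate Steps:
m(q) = q (m(q) = q + 0 = q)
z(u) = 4*u² (z(u) = (-2*u)² = 4*u²)
C(N) = N
c(t, O) = t + 4*t*O³ (c(t, O) = ((4*O²)*t)*O + t = (4*t*O²)*O + t = 4*t*O³ + t = t + 4*t*O³)
90053/335579 + 373751/c(206, -676) = 90053/335579 + 373751/((206*(1 + 4*(-676)³))) = 90053*(1/335579) + 373751/((206*(1 + 4*(-308915776)))) = 90053/335579 + 373751/((206*(1 - 1235663104))) = 90053/335579 + 373751/((206*(-1235663103))) = 90053/335579 + 373751/(-254546599218) = 90053/335579 + 373751*(-1/254546599218) = 90053/335579 - 373751/254546599218 = 22922559476391725/85420493218977222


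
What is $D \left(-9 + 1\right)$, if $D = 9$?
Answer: $-72$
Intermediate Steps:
$D \left(-9 + 1\right) = 9 \left(-9 + 1\right) = 9 \left(-8\right) = -72$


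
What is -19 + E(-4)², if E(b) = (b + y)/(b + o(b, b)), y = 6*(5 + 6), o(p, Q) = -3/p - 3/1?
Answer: 49629/625 ≈ 79.406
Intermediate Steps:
o(p, Q) = -3 - 3/p (o(p, Q) = -3/p - 3*1 = -3/p - 3 = -3 - 3/p)
y = 66 (y = 6*11 = 66)
E(b) = (66 + b)/(-3 + b - 3/b) (E(b) = (b + 66)/(b + (-3 - 3/b)) = (66 + b)/(-3 + b - 3/b))
-19 + E(-4)² = -19 + (-1*(-4)*(66 - 4)/(3 - 1*(-4)*(-3 - 4)))² = -19 + (-1*(-4)*62/(3 - 1*(-4)*(-7)))² = -19 + (-1*(-4)*62/(3 - 28))² = -19 + (-1*(-4)*62/(-25))² = -19 + (-1*(-4)*(-1/25)*62)² = -19 + (-248/25)² = -19 + 61504/625 = 49629/625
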